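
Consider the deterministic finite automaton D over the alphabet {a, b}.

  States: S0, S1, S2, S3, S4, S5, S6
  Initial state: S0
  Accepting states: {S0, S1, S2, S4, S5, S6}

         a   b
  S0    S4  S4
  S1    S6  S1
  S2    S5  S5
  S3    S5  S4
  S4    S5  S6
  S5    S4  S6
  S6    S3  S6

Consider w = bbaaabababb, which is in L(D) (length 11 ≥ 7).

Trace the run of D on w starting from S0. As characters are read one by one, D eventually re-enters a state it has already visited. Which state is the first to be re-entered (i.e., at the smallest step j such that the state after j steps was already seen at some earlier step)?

S4

Run of D on w = b b a a a b a b a b b:
  step 0: S0  (start)
  step 1: S4  (read b: S0→S4)
  step 2: S6  (read b: S4→S6)
  step 3: S3  (read a: S6→S3)
  step 4: S5  (read a: S3→S5)
  step 5: S4  (read a: S5→S4)   ← first repeat (S4 seen earlier)
  step 6: S6  (read b: S4→S6)
  step 7: S3  (read a: S6→S3)
  step 8: S4  (read b: S3→S4)
  step 9: S5  (read a: S4→S5)
  step 10: S6  (read b: S5→S6)
  step 11: S6  (read b: S6→S6)

The earliest repeat is at step j = 5: D is in S4, which it already visited at step i = 1.
The DFA has 7 states, so the proof of the pumping lemma guarantees a repeated state among the first 7+1 visited; the segment between the two visits is the pumpable y.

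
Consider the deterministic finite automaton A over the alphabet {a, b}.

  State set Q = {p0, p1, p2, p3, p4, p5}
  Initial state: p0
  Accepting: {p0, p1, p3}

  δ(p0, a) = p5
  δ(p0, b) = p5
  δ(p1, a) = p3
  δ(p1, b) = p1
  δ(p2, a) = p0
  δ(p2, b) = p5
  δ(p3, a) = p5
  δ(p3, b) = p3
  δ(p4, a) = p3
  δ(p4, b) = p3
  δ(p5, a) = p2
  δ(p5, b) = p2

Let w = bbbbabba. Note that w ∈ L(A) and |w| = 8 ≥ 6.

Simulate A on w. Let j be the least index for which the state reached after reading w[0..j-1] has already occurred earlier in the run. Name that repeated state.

State sequence: p0 -b-> p5 -b-> p2 -b-> p5 -b-> p2 -a-> p0 -b-> p5 -b-> p2 -a-> p0
First repeat at step 3: p5 was already visited.

The earliest repeat is at step j = 3: A is in p5, which it already visited at step i = 1.
The DFA has 6 states, so the proof of the pumping lemma guarantees a repeated state among the first 6+1 visited; the segment between the two visits is the pumpable y.

p5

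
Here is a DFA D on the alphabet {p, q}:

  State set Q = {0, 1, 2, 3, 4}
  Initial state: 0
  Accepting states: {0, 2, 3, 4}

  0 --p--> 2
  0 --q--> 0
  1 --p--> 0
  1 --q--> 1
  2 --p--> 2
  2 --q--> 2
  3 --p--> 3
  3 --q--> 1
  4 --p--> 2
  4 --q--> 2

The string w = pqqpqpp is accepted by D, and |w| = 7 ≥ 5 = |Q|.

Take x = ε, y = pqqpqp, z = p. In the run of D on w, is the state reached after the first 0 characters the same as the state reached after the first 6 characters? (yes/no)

Run of D on the first 6 characters of w = p q q p q p:
  step 0: 0  (start)
  step 1: 2  (read p: 0→2)
  step 2: 2  (read q: 2→2)
  step 3: 2  (read q: 2→2)
  step 4: 2  (read p: 2→2)
  step 5: 2  (read q: 2→2)
  step 6: 2  (read p: 2→2)

After x (step 0): 0. After xy (step 6): 2.
They differ (0 ≠ 2), so y is not a cycle from the state after x; this split is not the one the pumping-lemma construction produces, and pumping y need not keep the string in L(D).

no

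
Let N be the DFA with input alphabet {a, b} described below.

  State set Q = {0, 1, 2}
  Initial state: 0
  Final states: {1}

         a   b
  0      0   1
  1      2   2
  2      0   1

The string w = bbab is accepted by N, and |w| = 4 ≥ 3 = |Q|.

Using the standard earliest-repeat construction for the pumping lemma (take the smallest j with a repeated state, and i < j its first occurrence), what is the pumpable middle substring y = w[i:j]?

bba

State sequence: 0 -b-> 1 -b-> 2 -a-> 0 -b-> 1
First repeat at step 3: 0 was already visited.

So i = 0, j = 3, giving x = w[0:0] = ε, y = w[0:3] = bba, z = w[3:4] = b.
Check: |xy| = 3 ≤ 3 and |y| = 3 ≥ 1. Reading y takes N from 0 back to 0, so every xyⁱz is accepted.
Since N has 3 states, any run of length ≥ 3 visits 3+1 states, so by pigeonhole some state repeats within the first 3 steps — that repeat gives the pumpable loop.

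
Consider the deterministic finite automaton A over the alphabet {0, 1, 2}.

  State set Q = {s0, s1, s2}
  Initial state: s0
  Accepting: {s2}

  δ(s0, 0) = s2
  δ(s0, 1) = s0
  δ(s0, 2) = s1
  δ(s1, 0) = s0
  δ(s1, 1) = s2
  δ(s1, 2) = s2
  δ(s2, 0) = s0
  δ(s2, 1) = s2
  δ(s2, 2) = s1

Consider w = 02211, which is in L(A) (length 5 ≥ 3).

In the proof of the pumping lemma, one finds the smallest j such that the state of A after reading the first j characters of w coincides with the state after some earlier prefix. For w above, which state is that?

s2

State sequence: s0 -0-> s2 -2-> s1 -2-> s2 -1-> s2 -1-> s2
First repeat at step 3: s2 was already visited.

The earliest repeat is at step j = 3: A is in s2, which it already visited at step i = 1.
Pumping length from the standard proof: p = 3 (the number of states). The repeated state found above gives |xy| = j ≤ 3 and |y| = j − i ≥ 1.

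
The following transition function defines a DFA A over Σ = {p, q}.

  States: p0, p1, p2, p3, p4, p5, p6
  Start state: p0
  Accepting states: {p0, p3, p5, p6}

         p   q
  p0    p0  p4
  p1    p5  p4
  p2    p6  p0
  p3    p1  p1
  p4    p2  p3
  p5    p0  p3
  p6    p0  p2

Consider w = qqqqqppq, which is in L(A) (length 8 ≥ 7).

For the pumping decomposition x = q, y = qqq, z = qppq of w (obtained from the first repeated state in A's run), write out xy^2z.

xy^2z = q·qqq·qqq·qppq = qqqqqqqqppq.
Reading y = qqq takes A from p4 back to p4, so after x·y·y the machine is still in p4, and z then leads to the accepting state p3. Hence qqqqqqqqppq ∈ L(A).

qqqqqqqqppq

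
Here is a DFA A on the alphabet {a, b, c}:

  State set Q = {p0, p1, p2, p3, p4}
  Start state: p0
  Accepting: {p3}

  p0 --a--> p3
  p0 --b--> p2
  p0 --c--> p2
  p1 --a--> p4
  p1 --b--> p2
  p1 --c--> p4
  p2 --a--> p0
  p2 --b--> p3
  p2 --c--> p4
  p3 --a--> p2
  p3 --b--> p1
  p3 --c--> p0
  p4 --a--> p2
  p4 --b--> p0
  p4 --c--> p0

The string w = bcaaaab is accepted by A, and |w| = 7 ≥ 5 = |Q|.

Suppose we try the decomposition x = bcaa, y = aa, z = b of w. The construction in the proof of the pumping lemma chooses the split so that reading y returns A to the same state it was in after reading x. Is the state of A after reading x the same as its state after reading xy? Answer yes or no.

no

Run of A on the first 6 characters of w = b c a a a a:
  step 0: p0  (start)
  step 1: p2  (read b: p0→p2)
  step 2: p4  (read c: p2→p4)
  step 3: p2  (read a: p4→p2)
  step 4: p0  (read a: p2→p0)
  step 5: p3  (read a: p0→p3)
  step 6: p2  (read a: p3→p2)

After x (step 4): p0. After xy (step 6): p2.
They differ (p0 ≠ p2), so y is not a cycle from the state after x; this split is not the one the pumping-lemma construction produces, and pumping y need not keep the string in L(A).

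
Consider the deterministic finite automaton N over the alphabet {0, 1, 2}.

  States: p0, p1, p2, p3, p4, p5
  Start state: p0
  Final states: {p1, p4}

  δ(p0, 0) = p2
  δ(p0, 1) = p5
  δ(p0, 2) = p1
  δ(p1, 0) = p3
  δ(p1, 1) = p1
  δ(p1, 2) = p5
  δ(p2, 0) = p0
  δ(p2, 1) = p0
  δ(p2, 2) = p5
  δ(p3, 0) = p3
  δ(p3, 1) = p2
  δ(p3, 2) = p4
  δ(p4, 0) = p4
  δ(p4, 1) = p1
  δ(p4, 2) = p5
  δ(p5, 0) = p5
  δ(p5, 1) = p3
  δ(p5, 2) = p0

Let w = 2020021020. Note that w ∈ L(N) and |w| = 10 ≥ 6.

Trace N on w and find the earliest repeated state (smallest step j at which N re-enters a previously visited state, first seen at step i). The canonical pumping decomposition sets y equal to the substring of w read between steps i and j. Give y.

State sequence: p0 -2-> p1 -0-> p3 -2-> p4 -0-> p4 -0-> p4 -2-> p5 -1-> p3 -0-> p3 -2-> p4 -0-> p4
First repeat at step 4: p4 was already visited.

So i = 3, j = 4, giving x = w[0:3] = 202, y = w[3:4] = 0, z = w[4:10] = 021020.
Check: |xy| = 4 ≤ 6 and |y| = 1 ≥ 1. Reading y takes N from p4 back to p4, so every xyⁱz is accepted.

0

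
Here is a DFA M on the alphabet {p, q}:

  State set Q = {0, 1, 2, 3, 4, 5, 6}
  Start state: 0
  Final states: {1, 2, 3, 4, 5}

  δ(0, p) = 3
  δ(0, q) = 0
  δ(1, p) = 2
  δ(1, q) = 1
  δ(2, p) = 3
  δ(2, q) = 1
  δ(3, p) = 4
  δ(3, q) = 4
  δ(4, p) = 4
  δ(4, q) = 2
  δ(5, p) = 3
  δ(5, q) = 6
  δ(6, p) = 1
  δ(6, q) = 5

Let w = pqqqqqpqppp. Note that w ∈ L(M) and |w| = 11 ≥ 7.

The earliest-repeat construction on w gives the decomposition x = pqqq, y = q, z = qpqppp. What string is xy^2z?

xy^2z = pqqq·q·q·qpqppp = pqqqqqqpqppp.
Reading y = q takes M from 1 back to 1, so after x·y·y the machine is still in 1, and z then leads to the accepting state 4. Hence pqqqqqqpqppp ∈ L(M).

pqqqqqqpqppp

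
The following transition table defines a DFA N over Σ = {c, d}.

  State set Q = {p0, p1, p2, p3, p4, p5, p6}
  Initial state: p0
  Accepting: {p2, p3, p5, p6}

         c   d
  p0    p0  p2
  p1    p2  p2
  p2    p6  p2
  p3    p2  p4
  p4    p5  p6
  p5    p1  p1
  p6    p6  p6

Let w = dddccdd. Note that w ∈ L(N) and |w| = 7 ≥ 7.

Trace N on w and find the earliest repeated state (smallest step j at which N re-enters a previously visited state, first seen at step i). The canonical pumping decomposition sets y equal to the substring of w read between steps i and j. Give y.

Run of N on w = d d d c c d d:
  step 0: p0  (start)
  step 1: p2  (read d: p0→p2)
  step 2: p2  (read d: p2→p2)   ← first repeat (p2 seen earlier)
  step 3: p2  (read d: p2→p2)
  step 4: p6  (read c: p2→p6)
  step 5: p6  (read c: p6→p6)
  step 6: p6  (read d: p6→p6)
  step 7: p6  (read d: p6→p6)

So i = 1, j = 2, giving x = w[0:1] = d, y = w[1:2] = d, z = w[2:7] = dccdd.
Check: |xy| = 2 ≤ 7 and |y| = 1 ≥ 1. Reading y takes N from p2 back to p2, so every xyⁱz is accepted.
With |Q| = 7, pigeonhole forces a state repeat no later than step 7; the substring read between the first and second visits to that state can be pumped.

d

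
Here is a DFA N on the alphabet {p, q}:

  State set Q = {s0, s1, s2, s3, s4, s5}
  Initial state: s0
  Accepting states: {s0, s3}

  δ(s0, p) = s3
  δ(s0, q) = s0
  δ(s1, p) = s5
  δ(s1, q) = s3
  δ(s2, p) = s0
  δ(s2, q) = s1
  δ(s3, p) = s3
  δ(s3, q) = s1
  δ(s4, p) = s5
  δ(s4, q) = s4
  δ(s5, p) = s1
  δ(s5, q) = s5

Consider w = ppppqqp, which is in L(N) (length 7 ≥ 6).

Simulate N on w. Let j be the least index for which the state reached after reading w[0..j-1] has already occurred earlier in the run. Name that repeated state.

s3

State sequence: s0 -p-> s3 -p-> s3 -p-> s3 -p-> s3 -q-> s1 -q-> s3 -p-> s3
First repeat at step 2: s3 was already visited.

The earliest repeat is at step j = 2: N is in s3, which it already visited at step i = 1.
Pumping length from the standard proof: p = 6 (the number of states). The repeated state found above gives |xy| = j ≤ 6 and |y| = j − i ≥ 1.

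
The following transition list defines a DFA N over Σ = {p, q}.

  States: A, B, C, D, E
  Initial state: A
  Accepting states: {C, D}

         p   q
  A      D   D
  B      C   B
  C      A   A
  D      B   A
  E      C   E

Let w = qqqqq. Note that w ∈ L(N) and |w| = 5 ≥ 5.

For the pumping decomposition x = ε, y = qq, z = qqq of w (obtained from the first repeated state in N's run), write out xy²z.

qqqqqqq

xy^2z = ε·qq·qq·qqq = qqqqqqq.
Reading y = qq takes N from A back to A, so after x·y·y the machine is still in A, and z then leads to the accepting state D. Hence qqqqqqq ∈ L(N).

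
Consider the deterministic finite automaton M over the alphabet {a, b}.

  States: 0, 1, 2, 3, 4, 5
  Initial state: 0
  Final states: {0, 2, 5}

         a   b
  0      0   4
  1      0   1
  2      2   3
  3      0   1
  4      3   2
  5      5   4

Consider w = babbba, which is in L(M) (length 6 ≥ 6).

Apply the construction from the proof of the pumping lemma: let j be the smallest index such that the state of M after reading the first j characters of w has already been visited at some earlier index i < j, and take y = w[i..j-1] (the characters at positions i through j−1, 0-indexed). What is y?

b

State sequence: 0 -b-> 4 -a-> 3 -b-> 1 -b-> 1 -b-> 1 -a-> 0
First repeat at step 4: 1 was already visited.

So i = 3, j = 4, giving x = w[0:3] = bab, y = w[3:4] = b, z = w[4:6] = ba.
Check: |xy| = 4 ≤ 6 and |y| = 1 ≥ 1. Reading y takes M from 1 back to 1, so every xyⁱz is accepted.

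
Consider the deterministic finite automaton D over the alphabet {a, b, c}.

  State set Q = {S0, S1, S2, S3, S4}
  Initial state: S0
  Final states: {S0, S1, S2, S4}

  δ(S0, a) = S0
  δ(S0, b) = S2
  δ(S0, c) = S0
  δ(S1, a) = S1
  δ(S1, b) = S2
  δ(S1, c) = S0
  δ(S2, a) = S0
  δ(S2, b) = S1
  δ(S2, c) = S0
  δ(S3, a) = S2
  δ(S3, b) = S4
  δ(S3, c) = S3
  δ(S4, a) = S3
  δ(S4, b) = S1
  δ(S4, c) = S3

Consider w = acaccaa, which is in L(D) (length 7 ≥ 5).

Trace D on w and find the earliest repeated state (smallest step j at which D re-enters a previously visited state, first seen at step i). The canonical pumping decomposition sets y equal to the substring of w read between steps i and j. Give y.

a

State sequence: S0 -a-> S0 -c-> S0 -a-> S0 -c-> S0 -c-> S0 -a-> S0 -a-> S0
First repeat at step 1: S0 was already visited.

So i = 0, j = 1, giving x = w[0:0] = ε, y = w[0:1] = a, z = w[1:7] = caccaa.
Check: |xy| = 1 ≤ 5 and |y| = 1 ≥ 1. Reading y takes D from S0 back to S0, so every xyⁱz is accepted.
With |Q| = 5, pigeonhole forces a state repeat no later than step 5; the substring read between the first and second visits to that state can be pumped.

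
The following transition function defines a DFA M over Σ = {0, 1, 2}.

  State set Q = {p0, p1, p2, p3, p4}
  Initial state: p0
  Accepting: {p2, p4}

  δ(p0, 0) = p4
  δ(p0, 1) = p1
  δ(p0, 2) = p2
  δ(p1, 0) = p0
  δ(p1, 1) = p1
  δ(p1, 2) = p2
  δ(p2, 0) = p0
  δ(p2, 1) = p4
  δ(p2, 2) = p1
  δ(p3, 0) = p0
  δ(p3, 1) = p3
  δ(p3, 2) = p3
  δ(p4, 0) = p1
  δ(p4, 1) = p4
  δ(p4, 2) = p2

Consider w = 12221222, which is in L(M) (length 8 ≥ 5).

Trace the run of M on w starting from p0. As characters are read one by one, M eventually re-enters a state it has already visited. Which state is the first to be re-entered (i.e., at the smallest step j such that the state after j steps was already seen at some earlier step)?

p1

Run of M on w = 1 2 2 2 1 2 2 2:
  step 0: p0  (start)
  step 1: p1  (read 1: p0→p1)
  step 2: p2  (read 2: p1→p2)
  step 3: p1  (read 2: p2→p1)   ← first repeat (p1 seen earlier)
  step 4: p2  (read 2: p1→p2)
  step 5: p4  (read 1: p2→p4)
  step 6: p2  (read 2: p4→p2)
  step 7: p1  (read 2: p2→p1)
  step 8: p2  (read 2: p1→p2)

The earliest repeat is at step j = 3: M is in p1, which it already visited at step i = 1.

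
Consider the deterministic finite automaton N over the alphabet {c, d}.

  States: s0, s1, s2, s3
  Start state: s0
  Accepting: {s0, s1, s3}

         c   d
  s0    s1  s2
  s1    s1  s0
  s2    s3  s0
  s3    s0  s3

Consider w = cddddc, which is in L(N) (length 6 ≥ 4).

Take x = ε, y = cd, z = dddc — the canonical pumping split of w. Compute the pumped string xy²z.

cdcddddc

xy^2z = ε·cd·cd·dddc = cdcddddc.
Reading y = cd takes N from s0 back to s0, so after x·y·y the machine is still in s0, and z then leads to the accepting state s3. Hence cdcddddc ∈ L(N).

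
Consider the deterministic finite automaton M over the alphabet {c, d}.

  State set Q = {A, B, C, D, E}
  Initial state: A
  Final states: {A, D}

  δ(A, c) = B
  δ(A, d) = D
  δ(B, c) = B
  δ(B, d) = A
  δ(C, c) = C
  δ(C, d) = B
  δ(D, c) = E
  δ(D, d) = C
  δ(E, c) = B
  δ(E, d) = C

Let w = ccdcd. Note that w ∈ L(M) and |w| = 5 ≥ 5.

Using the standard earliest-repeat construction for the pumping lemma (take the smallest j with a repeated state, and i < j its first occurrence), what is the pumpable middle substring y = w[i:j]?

c

State sequence: A -c-> B -c-> B -d-> A -c-> B -d-> A
First repeat at step 2: B was already visited.

So i = 1, j = 2, giving x = w[0:1] = c, y = w[1:2] = c, z = w[2:5] = dcd.
Check: |xy| = 2 ≤ 5 and |y| = 1 ≥ 1. Reading y takes M from B back to B, so every xyⁱz is accepted.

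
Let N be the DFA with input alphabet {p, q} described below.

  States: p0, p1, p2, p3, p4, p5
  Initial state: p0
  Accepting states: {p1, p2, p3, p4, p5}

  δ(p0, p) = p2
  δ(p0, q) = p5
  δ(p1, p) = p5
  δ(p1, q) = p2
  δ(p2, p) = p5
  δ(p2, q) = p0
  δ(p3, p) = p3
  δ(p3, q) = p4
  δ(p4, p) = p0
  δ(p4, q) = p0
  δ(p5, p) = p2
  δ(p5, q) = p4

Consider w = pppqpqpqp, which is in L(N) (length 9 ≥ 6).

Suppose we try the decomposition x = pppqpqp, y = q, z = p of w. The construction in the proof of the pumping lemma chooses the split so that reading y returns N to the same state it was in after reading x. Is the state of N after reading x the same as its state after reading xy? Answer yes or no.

no

Run of N on the first 8 characters of w = p p p q p q p q:
  step 0: p0  (start)
  step 1: p2  (read p: p0→p2)
  step 2: p5  (read p: p2→p5)
  step 3: p2  (read p: p5→p2)
  step 4: p0  (read q: p2→p0)
  step 5: p2  (read p: p0→p2)
  step 6: p0  (read q: p2→p0)
  step 7: p2  (read p: p0→p2)
  step 8: p0  (read q: p2→p0)

After x (step 7): p2. After xy (step 8): p0.
They differ (p2 ≠ p0), so y is not a cycle from the state after x; this split is not the one the pumping-lemma construction produces, and pumping y need not keep the string in L(N).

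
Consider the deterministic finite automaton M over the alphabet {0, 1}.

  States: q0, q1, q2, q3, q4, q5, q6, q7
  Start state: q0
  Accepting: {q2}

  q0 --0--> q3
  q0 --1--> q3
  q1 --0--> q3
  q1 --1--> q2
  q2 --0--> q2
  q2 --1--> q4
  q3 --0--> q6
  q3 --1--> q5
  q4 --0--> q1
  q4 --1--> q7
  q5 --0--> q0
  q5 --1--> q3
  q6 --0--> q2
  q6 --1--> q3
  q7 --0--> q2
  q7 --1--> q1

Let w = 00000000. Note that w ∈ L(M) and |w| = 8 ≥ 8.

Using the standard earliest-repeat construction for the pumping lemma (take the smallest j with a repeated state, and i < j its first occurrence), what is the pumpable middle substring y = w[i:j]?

Run of M on w = 0 0 0 0 0 0 0 0:
  step 0: q0  (start)
  step 1: q3  (read 0: q0→q3)
  step 2: q6  (read 0: q3→q6)
  step 3: q2  (read 0: q6→q2)
  step 4: q2  (read 0: q2→q2)   ← first repeat (q2 seen earlier)
  step 5: q2  (read 0: q2→q2)
  step 6: q2  (read 0: q2→q2)
  step 7: q2  (read 0: q2→q2)
  step 8: q2  (read 0: q2→q2)

So i = 3, j = 4, giving x = w[0:3] = 000, y = w[3:4] = 0, z = w[4:8] = 0000.
Check: |xy| = 4 ≤ 8 and |y| = 1 ≥ 1. Reading y takes M from q2 back to q2, so every xyⁱz is accepted.

0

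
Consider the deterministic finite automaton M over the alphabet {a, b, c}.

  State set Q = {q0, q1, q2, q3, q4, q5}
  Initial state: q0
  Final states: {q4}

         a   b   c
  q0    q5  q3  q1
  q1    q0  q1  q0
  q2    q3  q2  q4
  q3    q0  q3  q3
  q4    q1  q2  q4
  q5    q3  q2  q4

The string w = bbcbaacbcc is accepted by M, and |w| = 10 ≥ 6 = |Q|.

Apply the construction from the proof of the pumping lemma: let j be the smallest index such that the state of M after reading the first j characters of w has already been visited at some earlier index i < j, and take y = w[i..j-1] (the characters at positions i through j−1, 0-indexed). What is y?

State sequence: q0 -b-> q3 -b-> q3 -c-> q3 -b-> q3 -a-> q0 -a-> q5 -c-> q4 -b-> q2 -c-> q4 -c-> q4
First repeat at step 2: q3 was already visited.

So i = 1, j = 2, giving x = w[0:1] = b, y = w[1:2] = b, z = w[2:10] = cbaacbcc.
Check: |xy| = 2 ≤ 6 and |y| = 1 ≥ 1. Reading y takes M from q3 back to q3, so every xyⁱz is accepted.
Pumping length from the standard proof: p = 6 (the number of states). The repeated state found above gives |xy| = j ≤ 6 and |y| = j − i ≥ 1.

b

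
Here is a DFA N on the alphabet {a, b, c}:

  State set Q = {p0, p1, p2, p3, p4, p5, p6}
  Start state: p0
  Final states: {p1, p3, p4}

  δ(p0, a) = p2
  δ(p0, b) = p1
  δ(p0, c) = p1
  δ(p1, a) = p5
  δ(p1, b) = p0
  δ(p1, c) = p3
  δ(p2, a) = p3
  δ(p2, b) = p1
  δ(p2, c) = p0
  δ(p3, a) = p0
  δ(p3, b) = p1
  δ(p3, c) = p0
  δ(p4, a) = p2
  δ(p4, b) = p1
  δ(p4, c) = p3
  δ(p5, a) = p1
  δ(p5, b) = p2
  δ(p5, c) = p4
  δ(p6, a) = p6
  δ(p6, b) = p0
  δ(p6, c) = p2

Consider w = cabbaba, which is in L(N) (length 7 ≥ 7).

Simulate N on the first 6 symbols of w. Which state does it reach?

p2

State sequence: p0 -c-> p1 -a-> p5 -b-> p2 -b-> p1 -a-> p5 -b-> p2

After reading 6 characters, N is in state p2.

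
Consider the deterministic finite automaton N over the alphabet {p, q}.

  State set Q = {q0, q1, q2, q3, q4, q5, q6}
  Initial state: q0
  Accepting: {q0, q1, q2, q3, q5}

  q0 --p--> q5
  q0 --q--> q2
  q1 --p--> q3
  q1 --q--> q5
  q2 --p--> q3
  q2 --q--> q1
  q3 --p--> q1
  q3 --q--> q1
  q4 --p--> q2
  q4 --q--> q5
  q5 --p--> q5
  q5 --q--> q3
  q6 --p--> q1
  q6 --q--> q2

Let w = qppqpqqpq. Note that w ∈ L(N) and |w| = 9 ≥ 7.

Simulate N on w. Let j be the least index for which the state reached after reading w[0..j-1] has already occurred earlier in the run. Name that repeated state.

q5

State sequence: q0 -q-> q2 -p-> q3 -p-> q1 -q-> q5 -p-> q5 -q-> q3 -q-> q1 -p-> q3 -q-> q1
First repeat at step 5: q5 was already visited.

The earliest repeat is at step j = 5: N is in q5, which it already visited at step i = 4.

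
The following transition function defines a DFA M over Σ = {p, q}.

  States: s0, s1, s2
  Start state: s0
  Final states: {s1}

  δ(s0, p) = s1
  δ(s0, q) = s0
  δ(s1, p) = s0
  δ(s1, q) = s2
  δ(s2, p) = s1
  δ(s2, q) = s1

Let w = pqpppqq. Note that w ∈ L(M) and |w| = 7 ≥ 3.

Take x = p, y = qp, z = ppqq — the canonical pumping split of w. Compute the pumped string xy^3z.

pqpqpqpppqq

xy^3z = p·qp·qp·qp·ppqq = pqpqpqpppqq.
Reading y = qp takes M from s1 back to s1, so after x·y·y·y the machine is still in s1, and z then leads to the accepting state s1. Hence pqpqpqpppqq ∈ L(M).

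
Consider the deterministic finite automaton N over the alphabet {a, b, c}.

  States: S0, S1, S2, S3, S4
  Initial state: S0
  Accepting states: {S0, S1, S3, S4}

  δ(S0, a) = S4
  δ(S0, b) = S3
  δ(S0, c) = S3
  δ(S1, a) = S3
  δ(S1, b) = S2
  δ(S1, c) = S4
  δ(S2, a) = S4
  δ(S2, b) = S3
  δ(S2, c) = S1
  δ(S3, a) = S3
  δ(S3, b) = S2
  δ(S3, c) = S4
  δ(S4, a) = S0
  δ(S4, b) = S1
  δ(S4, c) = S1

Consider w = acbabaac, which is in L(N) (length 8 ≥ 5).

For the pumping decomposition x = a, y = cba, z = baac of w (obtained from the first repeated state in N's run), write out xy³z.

xy^3z = a·cba·cba·cba·baac = acbacbacbabaac.
Reading y = cba takes N from S4 back to S4, so after x·y·y·y the machine is still in S4, and z then leads to the accepting state S4. Hence acbacbacbabaac ∈ L(N).

acbacbacbabaac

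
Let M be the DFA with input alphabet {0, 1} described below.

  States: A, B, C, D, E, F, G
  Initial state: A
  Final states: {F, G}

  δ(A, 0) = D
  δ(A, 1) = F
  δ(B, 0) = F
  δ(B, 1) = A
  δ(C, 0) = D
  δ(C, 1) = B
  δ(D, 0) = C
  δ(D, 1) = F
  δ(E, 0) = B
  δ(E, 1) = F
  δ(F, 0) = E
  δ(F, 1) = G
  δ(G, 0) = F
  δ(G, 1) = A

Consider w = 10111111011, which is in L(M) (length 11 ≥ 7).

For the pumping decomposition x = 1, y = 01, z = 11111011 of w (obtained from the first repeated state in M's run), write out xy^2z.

xy^2z = 1·01·01·11111011 = 1010111111011.
Reading y = 01 takes M from F back to F, so after x·y·y the machine is still in F, and z then leads to the accepting state G. Hence 1010111111011 ∈ L(M).

1010111111011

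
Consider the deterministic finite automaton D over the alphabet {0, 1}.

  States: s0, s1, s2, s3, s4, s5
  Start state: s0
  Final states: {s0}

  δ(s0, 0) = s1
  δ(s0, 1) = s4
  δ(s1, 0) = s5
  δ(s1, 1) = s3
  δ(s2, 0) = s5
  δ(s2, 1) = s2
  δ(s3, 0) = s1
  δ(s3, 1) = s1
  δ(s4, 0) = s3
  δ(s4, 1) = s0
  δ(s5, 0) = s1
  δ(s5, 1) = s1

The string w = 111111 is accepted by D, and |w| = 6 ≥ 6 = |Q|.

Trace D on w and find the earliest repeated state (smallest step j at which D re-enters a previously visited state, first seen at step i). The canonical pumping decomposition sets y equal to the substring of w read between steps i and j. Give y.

11

State sequence: s0 -1-> s4 -1-> s0 -1-> s4 -1-> s0 -1-> s4 -1-> s0
First repeat at step 2: s0 was already visited.

So i = 0, j = 2, giving x = w[0:0] = ε, y = w[0:2] = 11, z = w[2:6] = 1111.
Check: |xy| = 2 ≤ 6 and |y| = 2 ≥ 1. Reading y takes D from s0 back to s0, so every xyⁱz is accepted.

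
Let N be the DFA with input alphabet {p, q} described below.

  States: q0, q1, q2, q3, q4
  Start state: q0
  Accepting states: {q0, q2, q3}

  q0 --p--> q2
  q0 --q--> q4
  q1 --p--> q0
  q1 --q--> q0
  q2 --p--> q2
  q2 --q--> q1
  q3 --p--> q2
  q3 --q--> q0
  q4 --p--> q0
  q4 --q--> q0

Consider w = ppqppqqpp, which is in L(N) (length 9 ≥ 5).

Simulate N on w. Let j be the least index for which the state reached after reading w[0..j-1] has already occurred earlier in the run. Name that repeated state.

State sequence: q0 -p-> q2 -p-> q2 -q-> q1 -p-> q0 -p-> q2 -q-> q1 -q-> q0 -p-> q2 -p-> q2
First repeat at step 2: q2 was already visited.

The earliest repeat is at step j = 2: N is in q2, which it already visited at step i = 1.
The DFA has 5 states, so the proof of the pumping lemma guarantees a repeated state among the first 5+1 visited; the segment between the two visits is the pumpable y.

q2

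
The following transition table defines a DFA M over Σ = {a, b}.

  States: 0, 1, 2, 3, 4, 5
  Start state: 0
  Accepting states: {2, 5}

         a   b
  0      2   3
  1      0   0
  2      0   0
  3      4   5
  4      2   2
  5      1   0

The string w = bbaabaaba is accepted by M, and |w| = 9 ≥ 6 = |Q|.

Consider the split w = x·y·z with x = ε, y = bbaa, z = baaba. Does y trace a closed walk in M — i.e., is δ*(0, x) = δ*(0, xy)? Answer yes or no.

Run of M on the first 4 characters of w = b b a a:
  step 0: 0  (start)
  step 1: 3  (read b: 0→3)
  step 2: 5  (read b: 3→5)
  step 3: 1  (read a: 5→1)
  step 4: 0  (read a: 1→0)

After x (step 0): 0. After xy (step 4): 0.
They match, so y = bbaa drives M around a cycle from 0 back to itself; pumping y any number of times keeps M in 0 before reading z, and xyⁱz ∈ L(M) for every i ≥ 0.

yes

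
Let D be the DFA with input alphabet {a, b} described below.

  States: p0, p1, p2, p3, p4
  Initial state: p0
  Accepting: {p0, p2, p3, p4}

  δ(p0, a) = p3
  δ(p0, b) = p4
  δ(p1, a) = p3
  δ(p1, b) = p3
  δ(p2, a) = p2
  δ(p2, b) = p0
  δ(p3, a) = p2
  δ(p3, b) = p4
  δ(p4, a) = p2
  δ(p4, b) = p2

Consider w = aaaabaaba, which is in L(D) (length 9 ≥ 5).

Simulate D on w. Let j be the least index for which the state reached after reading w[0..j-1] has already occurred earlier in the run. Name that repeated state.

Run of D on w = a a a a b a a b a:
  step 0: p0  (start)
  step 1: p3  (read a: p0→p3)
  step 2: p2  (read a: p3→p2)
  step 3: p2  (read a: p2→p2)   ← first repeat (p2 seen earlier)
  step 4: p2  (read a: p2→p2)
  step 5: p0  (read b: p2→p0)
  step 6: p3  (read a: p0→p3)
  step 7: p2  (read a: p3→p2)
  step 8: p0  (read b: p2→p0)
  step 9: p3  (read a: p0→p3)

The earliest repeat is at step j = 3: D is in p2, which it already visited at step i = 2.
With |Q| = 5, pigeonhole forces a state repeat no later than step 5; the substring read between the first and second visits to that state can be pumped.

p2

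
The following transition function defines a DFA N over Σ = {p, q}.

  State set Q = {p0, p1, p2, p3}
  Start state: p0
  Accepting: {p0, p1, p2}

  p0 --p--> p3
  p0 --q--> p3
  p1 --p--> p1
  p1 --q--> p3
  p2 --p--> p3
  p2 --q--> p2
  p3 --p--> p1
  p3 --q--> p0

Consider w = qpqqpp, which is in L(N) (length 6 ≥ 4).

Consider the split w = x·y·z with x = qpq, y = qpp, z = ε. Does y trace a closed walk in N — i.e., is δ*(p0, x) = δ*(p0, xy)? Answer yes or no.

Run of N on the first 6 characters of w = q p q q p p:
  step 0: p0  (start)
  step 1: p3  (read q: p0→p3)
  step 2: p1  (read p: p3→p1)
  step 3: p3  (read q: p1→p3)
  step 4: p0  (read q: p3→p0)
  step 5: p3  (read p: p0→p3)
  step 6: p1  (read p: p3→p1)

After x (step 3): p3. After xy (step 6): p1.
They differ (p3 ≠ p1), so y is not a cycle from the state after x; this split is not the one the pumping-lemma construction produces, and pumping y need not keep the string in L(N).

no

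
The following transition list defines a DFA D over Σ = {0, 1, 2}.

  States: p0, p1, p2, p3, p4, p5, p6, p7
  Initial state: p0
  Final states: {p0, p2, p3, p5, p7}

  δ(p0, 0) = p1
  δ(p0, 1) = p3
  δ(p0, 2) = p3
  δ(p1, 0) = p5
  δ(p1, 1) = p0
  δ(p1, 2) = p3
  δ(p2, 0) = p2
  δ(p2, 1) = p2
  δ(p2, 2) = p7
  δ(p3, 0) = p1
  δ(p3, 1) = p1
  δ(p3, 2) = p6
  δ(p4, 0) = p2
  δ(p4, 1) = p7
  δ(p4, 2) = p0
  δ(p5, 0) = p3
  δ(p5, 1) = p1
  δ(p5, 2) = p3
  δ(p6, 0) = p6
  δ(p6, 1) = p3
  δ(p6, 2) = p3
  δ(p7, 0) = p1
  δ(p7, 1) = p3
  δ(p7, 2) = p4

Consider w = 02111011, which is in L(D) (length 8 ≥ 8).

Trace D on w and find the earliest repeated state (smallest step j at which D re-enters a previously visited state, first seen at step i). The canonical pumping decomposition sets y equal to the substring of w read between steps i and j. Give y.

21

State sequence: p0 -0-> p1 -2-> p3 -1-> p1 -1-> p0 -1-> p3 -0-> p1 -1-> p0 -1-> p3
First repeat at step 3: p1 was already visited.

So i = 1, j = 3, giving x = w[0:1] = 0, y = w[1:3] = 21, z = w[3:8] = 11011.
Check: |xy| = 3 ≤ 8 and |y| = 2 ≥ 1. Reading y takes D from p1 back to p1, so every xyⁱz is accepted.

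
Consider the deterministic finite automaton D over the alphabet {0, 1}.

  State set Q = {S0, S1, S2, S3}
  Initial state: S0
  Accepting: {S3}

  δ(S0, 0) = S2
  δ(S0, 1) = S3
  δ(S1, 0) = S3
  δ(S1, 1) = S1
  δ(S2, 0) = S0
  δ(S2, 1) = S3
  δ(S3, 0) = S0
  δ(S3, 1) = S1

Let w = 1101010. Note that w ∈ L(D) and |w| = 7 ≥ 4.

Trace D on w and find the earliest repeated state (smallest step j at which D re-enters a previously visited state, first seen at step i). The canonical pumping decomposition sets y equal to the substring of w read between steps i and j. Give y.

10

State sequence: S0 -1-> S3 -1-> S1 -0-> S3 -1-> S1 -0-> S3 -1-> S1 -0-> S3
First repeat at step 3: S3 was already visited.

So i = 1, j = 3, giving x = w[0:1] = 1, y = w[1:3] = 10, z = w[3:7] = 1010.
Check: |xy| = 3 ≤ 4 and |y| = 2 ≥ 1. Reading y takes D from S3 back to S3, so every xyⁱz is accepted.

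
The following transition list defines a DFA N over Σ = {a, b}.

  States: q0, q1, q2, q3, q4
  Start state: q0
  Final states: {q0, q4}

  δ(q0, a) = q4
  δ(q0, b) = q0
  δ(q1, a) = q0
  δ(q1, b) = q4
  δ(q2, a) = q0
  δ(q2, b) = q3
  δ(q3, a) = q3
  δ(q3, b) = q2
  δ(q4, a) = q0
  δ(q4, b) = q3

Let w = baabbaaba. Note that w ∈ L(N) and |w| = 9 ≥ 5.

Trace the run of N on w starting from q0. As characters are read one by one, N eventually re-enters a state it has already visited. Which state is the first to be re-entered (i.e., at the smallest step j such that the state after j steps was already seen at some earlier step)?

q0

State sequence: q0 -b-> q0 -a-> q4 -a-> q0 -b-> q0 -b-> q0 -a-> q4 -a-> q0 -b-> q0 -a-> q4
First repeat at step 1: q0 was already visited.

The earliest repeat is at step j = 1: N is in q0, which it already visited at step i = 0.
With |Q| = 5, pigeonhole forces a state repeat no later than step 5; the substring read between the first and second visits to that state can be pumped.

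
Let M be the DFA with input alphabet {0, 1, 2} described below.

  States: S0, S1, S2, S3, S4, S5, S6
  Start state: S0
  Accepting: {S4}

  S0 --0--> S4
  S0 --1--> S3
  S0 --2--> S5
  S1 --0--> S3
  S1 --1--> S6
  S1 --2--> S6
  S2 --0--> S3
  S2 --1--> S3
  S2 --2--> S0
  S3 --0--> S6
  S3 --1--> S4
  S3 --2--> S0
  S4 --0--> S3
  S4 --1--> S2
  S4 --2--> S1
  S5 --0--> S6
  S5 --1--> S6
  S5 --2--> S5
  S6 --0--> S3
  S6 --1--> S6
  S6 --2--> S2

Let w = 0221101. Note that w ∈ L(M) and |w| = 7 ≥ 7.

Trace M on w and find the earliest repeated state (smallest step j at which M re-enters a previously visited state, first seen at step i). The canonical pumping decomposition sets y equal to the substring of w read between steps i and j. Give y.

State sequence: S0 -0-> S4 -2-> S1 -2-> S6 -1-> S6 -1-> S6 -0-> S3 -1-> S4
First repeat at step 4: S6 was already visited.

So i = 3, j = 4, giving x = w[0:3] = 022, y = w[3:4] = 1, z = w[4:7] = 101.
Check: |xy| = 4 ≤ 7 and |y| = 1 ≥ 1. Reading y takes M from S6 back to S6, so every xyⁱz is accepted.
With |Q| = 7, pigeonhole forces a state repeat no later than step 7; the substring read between the first and second visits to that state can be pumped.

1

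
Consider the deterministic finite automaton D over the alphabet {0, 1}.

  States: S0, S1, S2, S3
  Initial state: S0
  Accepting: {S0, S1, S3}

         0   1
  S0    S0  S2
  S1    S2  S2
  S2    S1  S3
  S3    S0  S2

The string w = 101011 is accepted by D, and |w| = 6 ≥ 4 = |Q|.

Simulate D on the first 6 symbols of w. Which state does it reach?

S3

State sequence: S0 -1-> S2 -0-> S1 -1-> S2 -0-> S1 -1-> S2 -1-> S3

After reading 6 characters, D is in state S3.
(This kind of state-tracing is the core of the pumping-lemma construction: with 4 states, pigeonhole forces a repeat within the first 4 steps.)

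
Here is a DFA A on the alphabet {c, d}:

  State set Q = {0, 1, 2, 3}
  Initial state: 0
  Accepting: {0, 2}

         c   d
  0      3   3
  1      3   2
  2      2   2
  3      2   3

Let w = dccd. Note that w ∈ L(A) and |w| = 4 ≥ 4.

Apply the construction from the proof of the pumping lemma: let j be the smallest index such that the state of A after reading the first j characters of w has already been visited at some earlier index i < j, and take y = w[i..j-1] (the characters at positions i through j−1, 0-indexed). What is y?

c

Run of A on w = d c c d:
  step 0: 0  (start)
  step 1: 3  (read d: 0→3)
  step 2: 2  (read c: 3→2)
  step 3: 2  (read c: 2→2)   ← first repeat (2 seen earlier)
  step 4: 2  (read d: 2→2)

So i = 2, j = 3, giving x = w[0:2] = dc, y = w[2:3] = c, z = w[3:4] = d.
Check: |xy| = 3 ≤ 4 and |y| = 1 ≥ 1. Reading y takes A from 2 back to 2, so every xyⁱz is accepted.
With |Q| = 4, pigeonhole forces a state repeat no later than step 4; the substring read between the first and second visits to that state can be pumped.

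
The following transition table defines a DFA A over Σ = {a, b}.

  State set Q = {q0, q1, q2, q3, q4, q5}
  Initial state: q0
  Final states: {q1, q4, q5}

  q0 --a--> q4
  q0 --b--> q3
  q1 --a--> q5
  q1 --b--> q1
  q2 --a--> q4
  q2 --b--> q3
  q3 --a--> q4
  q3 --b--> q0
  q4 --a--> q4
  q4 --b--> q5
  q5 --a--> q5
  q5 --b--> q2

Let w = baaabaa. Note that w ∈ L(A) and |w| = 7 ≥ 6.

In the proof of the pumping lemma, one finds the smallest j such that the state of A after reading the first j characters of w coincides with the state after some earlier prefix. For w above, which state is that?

q4

State sequence: q0 -b-> q3 -a-> q4 -a-> q4 -a-> q4 -b-> q5 -a-> q5 -a-> q5
First repeat at step 3: q4 was already visited.

The earliest repeat is at step j = 3: A is in q4, which it already visited at step i = 2.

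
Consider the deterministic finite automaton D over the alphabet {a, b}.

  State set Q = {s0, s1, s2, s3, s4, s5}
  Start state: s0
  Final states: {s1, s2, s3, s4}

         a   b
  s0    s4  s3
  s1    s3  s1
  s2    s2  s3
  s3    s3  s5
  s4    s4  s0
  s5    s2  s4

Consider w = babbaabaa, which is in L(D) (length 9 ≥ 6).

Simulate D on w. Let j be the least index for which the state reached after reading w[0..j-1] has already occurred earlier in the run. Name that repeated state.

s3

Run of D on w = b a b b a a b a a:
  step 0: s0  (start)
  step 1: s3  (read b: s0→s3)
  step 2: s3  (read a: s3→s3)   ← first repeat (s3 seen earlier)
  step 3: s5  (read b: s3→s5)
  step 4: s4  (read b: s5→s4)
  step 5: s4  (read a: s4→s4)
  step 6: s4  (read a: s4→s4)
  step 7: s0  (read b: s4→s0)
  step 8: s4  (read a: s0→s4)
  step 9: s4  (read a: s4→s4)

The earliest repeat is at step j = 2: D is in s3, which it already visited at step i = 1.
The DFA has 6 states, so the proof of the pumping lemma guarantees a repeated state among the first 6+1 visited; the segment between the two visits is the pumpable y.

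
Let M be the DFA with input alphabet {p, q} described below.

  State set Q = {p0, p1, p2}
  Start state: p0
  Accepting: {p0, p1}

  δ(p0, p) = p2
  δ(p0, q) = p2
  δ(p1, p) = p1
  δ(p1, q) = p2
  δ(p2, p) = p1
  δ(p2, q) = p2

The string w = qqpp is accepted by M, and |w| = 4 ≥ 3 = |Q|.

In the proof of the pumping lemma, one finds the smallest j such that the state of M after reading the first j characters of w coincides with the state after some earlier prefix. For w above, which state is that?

State sequence: p0 -q-> p2 -q-> p2 -p-> p1 -p-> p1
First repeat at step 2: p2 was already visited.

The earliest repeat is at step j = 2: M is in p2, which it already visited at step i = 1.
Pumping length from the standard proof: p = 3 (the number of states). The repeated state found above gives |xy| = j ≤ 3 and |y| = j − i ≥ 1.

p2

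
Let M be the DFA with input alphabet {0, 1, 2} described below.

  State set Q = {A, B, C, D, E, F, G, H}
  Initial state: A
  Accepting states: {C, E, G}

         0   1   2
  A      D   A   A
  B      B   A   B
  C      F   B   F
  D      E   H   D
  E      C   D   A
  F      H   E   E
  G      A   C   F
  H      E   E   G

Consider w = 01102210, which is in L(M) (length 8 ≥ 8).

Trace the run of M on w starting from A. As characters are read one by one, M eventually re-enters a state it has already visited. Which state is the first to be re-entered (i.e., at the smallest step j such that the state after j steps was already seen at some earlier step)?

E

Run of M on w = 0 1 1 0 2 2 1 0:
  step 0: A  (start)
  step 1: D  (read 0: A→D)
  step 2: H  (read 1: D→H)
  step 3: E  (read 1: H→E)
  step 4: C  (read 0: E→C)
  step 5: F  (read 2: C→F)
  step 6: E  (read 2: F→E)   ← first repeat (E seen earlier)
  step 7: D  (read 1: E→D)
  step 8: E  (read 0: D→E)

The earliest repeat is at step j = 6: M is in E, which it already visited at step i = 3.
With |Q| = 8, pigeonhole forces a state repeat no later than step 8; the substring read between the first and second visits to that state can be pumped.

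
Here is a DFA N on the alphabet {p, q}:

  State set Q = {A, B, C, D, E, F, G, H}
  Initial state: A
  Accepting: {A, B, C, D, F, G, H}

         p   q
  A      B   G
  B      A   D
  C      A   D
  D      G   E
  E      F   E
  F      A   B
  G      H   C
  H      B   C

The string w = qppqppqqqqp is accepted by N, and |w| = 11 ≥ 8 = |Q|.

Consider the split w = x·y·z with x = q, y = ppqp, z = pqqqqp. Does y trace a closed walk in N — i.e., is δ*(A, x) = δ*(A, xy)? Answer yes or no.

yes

Run of N on the first 5 characters of w = q p p q p:
  step 0: A  (start)
  step 1: G  (read q: A→G)
  step 2: H  (read p: G→H)
  step 3: B  (read p: H→B)
  step 4: D  (read q: B→D)
  step 5: G  (read p: D→G)

After x (step 1): G. After xy (step 5): G.
They match, so y = ppqp drives N around a cycle from G back to itself; pumping y any number of times keeps N in G before reading z, and xyⁱz ∈ L(N) for every i ≥ 0.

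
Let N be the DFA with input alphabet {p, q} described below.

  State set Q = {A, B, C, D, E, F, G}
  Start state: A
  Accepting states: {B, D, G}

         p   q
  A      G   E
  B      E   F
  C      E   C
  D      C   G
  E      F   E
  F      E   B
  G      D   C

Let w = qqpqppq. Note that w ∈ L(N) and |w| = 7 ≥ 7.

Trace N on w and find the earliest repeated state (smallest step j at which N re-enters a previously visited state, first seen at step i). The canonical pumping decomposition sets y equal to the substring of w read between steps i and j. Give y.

q

Run of N on w = q q p q p p q:
  step 0: A  (start)
  step 1: E  (read q: A→E)
  step 2: E  (read q: E→E)   ← first repeat (E seen earlier)
  step 3: F  (read p: E→F)
  step 4: B  (read q: F→B)
  step 5: E  (read p: B→E)
  step 6: F  (read p: E→F)
  step 7: B  (read q: F→B)

So i = 1, j = 2, giving x = w[0:1] = q, y = w[1:2] = q, z = w[2:7] = pqppq.
Check: |xy| = 2 ≤ 7 and |y| = 1 ≥ 1. Reading y takes N from E back to E, so every xyⁱz is accepted.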